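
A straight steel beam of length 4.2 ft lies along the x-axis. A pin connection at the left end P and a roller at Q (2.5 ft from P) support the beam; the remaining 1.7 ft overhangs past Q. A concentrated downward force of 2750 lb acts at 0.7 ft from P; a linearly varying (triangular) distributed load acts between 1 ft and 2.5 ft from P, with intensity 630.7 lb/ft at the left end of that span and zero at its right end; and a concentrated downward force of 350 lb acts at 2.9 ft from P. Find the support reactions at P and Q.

Resultant of the triangular load: ½ × 630.7 × 1.5 = 473.025 lb, acting at 1.5 ft from P (one-third of the span from the peak).
Taking moments about P: Q_y·2.5 − 2750·0.7 − (½·630.7·1.5)·1.5 − 350·2.9 = 0 → Q_y = 3649.5375/2.5 = 1459.82 ≈ 1460 lb.
ΣF_y = 0: P_y + 1459.82 − 2750 − ½·630.7·1.5 − 350 = 0 → P_y = 2113 lb.
ΣF_x = 0: no horizontal applied forces, so P_x = 0.

P_x = 0, P_y = 2113 lb, Q_y = 1460 lb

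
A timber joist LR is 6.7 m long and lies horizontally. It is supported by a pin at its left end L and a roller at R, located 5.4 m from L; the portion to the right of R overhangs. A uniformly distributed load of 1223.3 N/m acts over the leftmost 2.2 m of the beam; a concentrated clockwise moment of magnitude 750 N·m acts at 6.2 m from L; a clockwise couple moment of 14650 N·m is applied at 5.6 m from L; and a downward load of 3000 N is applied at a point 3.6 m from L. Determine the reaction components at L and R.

L_x = 0, L_y = 291.2 N, R_y = 5400 N

Resultant of the distributed load: 1223.3 × 2.2 = 2691.26 N at 1.1 m from L.
ΣM about L: R_y·5.4 − (1223.3·2.2)·1.1 − 750 − 14650 − 3000·3.6 = 0 → R_y = 29160.386/5.4 = 5400.07 ≈ 5400 N.
ΣF_y = 0: L_y + 5400.07 − 1223.3·2.2 − 3000 = 0 → L_y = 291.2 N.
ΣF_x = 0: no horizontal applied forces, so L_x = 0.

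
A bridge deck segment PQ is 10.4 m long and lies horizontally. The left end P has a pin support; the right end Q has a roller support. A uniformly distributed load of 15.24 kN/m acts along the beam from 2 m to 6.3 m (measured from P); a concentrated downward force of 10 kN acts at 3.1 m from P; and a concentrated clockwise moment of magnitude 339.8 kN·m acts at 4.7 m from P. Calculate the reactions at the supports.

Resultant of the distributed load: 15.24 × 4.3 = 65.532 kN at 4.15 m from P.
Taking moments about P: Q_y·10.4 − (15.24·4.3)·4.15 − 10·3.1 − 339.8 = 0 → Q_y = 642.7578/10.4 = 61.8036 ≈ 61.80 kN.
ΣF_y = 0: P_y + 61.8036 − 15.24·4.3 − 10 = 0 → P_y = 13.73 kN.
ΣF_x = 0: no horizontal applied forces, so P_x = 0.

P_x = 0, P_y = 13.73 kN, Q_y = 61.80 kN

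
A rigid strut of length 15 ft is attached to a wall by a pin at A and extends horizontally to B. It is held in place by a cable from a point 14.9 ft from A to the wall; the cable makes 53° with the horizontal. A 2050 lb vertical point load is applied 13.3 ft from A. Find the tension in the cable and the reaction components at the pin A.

T = 2291 lb, A_x = 1379 lb, A_y = 220.1 lb

ΣM about A: T·sin53°·14.9 − 2050·13.3 = 0 → T = 27265/(14.9·0.798636) = 2291.24 ≈ 2291 lb.
ΣF_x = 0: A_x − T·cos53° = 0 → A_x = 2291.24 × 0.601815 = 1379 lb.
ΣF_y = 0: A_y + T·sin53° − 2050 = 0 → A_y = 2050 − 2291.24 × 0.798636 = 220.1 lb.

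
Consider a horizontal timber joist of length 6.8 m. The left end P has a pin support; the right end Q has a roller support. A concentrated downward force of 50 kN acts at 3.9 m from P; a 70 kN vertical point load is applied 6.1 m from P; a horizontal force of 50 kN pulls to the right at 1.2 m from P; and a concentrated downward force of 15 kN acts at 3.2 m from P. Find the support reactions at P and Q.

ΣM about P: Q_y·6.8 − 50·3.9 − 70·6.1 − 15·3.2 = 0 → Q_y = 670/6.8 = 98.5294 ≈ 98.53 kN.
ΣF_y = 0: P_y + 98.5294 − 50 − 70 − 15 = 0 → P_y = 36.47 kN.
ΣF_x = 0: P_x + 50 = 0 → P_x = -50.00 kN.

P_x = -50.00 kN, P_y = 36.47 kN, Q_y = 98.53 kN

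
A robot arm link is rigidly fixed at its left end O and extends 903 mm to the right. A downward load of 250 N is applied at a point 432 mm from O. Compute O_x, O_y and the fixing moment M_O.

ΣF_x = 0: O_x = 0.
ΣF_y = 0: O_y − 250 = 0 → O_y = 250.0 N.
ΣM about O: M_O − 250·432 = 0 → M_O = 108000 N·mm.

O_x = 0, O_y = 250.0 N, M_O = 108000 N·mm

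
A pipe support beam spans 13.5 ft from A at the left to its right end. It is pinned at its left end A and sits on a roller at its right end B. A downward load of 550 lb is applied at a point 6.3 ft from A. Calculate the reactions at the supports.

Moments about A: B_y·13.5 − 550·6.3 = 0 → B_y = 3465/13.5 = 256.667 ≈ 256.7 lb.
ΣF_y = 0: A_y + 256.667 − 550 = 0 → A_y = 293.3 lb.
ΣF_x = 0: no horizontal applied forces, so A_x = 0.

A_x = 0, A_y = 293.3 lb, B_y = 256.7 lb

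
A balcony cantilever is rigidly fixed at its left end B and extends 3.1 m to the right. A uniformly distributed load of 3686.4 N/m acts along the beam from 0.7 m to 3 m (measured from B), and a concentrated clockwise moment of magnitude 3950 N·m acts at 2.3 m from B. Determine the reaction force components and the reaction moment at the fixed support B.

B_x = 0, B_y = 8479 N, M_B = 19640 N·m

Resultant of the distributed load: 3686.4 × 2.3 = 8478.72 N at 1.85 m from B.
ΣF_x = 0: B_x = 0.
ΣF_y = 0: B_y − 3686.4·2.3 = 0 → B_y = 8479 N.
ΣM about B: M_B − (3686.4·2.3)·1.85 − 3950 = 0 → M_B = 19640 N·m.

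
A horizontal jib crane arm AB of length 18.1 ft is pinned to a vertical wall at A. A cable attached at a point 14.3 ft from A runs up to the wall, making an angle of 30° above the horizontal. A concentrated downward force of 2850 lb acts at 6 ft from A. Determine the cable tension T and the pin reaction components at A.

T = 2392 lb, A_x = 2071 lb, A_y = 1654 lb

ΣM about A: T·sin30°·14.3 − 2850·6 = 0 → T = 17100/(14.3·0.5) = 2391.61 ≈ 2392 lb.
ΣF_x = 0: A_x − T·cos30° = 0 → A_x = 2391.61 × 0.866025 = 2071 lb.
ΣF_y = 0: A_y + T·sin30° − 2850 = 0 → A_y = 2850 − 2391.61 × 0.5 = 1654 lb.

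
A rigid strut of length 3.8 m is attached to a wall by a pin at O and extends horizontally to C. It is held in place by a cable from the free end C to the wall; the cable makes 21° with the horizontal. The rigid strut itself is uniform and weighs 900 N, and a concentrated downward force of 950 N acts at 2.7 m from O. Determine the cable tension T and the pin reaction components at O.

T = 3139 N, O_x = 2931 N, O_y = 725.0 N

ΣM about O: T·sin21°·3.8 − 900·1.9 − 950·2.7 = 0 → T = 4275/(3.8·0.358368) = 3139.23 ≈ 3139 N.
ΣF_x = 0: O_x − T·cos21° = 0 → O_x = 3139.23 × 0.93358 = 2931 N.
ΣF_y = 0: O_y + T·sin21° − 900 − 950 = 0 → O_y = 1850 − 3139.23 × 0.358368 = 725.0 N.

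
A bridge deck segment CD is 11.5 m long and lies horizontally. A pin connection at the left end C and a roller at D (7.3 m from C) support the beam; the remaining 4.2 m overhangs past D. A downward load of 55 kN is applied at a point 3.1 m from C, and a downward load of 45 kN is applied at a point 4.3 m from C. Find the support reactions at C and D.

C_x = 0, C_y = 50.14 kN, D_y = 49.86 kN

Moments about C: D_y·7.3 − 55·3.1 − 45·4.3 = 0 → D_y = 364/7.3 = 49.863 ≈ 49.86 kN.
ΣF_y = 0: C_y + 49.863 − 55 − 45 = 0 → C_y = 50.14 kN.
ΣF_x = 0: no horizontal applied forces, so C_x = 0.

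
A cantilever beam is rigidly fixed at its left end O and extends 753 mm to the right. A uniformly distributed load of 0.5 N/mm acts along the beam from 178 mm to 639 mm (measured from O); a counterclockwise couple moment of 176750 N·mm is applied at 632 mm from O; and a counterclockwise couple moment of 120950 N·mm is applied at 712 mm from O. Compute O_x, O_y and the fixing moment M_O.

Resultant of the distributed load: 0.5 × 461 = 230.5 N at 408.5 mm from O.
ΣF_x = 0: O_x = 0.
ΣF_y = 0: O_y − 0.5·461 = 0 → O_y = 230.5 N.
ΣM about O: M_O − (0.5·461)·408.5 + 176750 + 120950 = 0 → M_O = -203500 N·mm.

O_x = 0, O_y = 230.5 N, M_O = -203500 N·mm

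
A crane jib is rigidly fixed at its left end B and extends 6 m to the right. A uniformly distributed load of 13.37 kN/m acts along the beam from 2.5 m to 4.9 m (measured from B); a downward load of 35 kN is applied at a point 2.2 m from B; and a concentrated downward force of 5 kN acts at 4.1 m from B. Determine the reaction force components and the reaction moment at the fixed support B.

B_x = 0, B_y = 72.09 kN, M_B = 216.2 kN·m

Resultant of the distributed load: 13.37 × 2.4 = 32.088 kN at 3.7 m from B.
ΣF_x = 0: B_x = 0.
ΣF_y = 0: B_y − 13.37·2.4 − 35 − 5 = 0 → B_y = 72.09 kN.
ΣM about B: M_B − (13.37·2.4)·3.7 − 35·2.2 − 5·4.1 = 0 → M_B = 216.2 kN·m.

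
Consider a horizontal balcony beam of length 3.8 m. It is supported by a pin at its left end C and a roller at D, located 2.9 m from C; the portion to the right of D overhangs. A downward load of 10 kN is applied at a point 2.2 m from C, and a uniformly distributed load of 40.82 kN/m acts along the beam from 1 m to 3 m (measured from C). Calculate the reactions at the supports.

C_x = 0, C_y = 27.75 kN, D_y = 63.89 kN

Resultant of the distributed load: 40.82 × 2 = 81.64 kN at 2 m from C.
Moments about C: D_y·2.9 − 10·2.2 − (40.82·2)·2 = 0 → D_y = 185.28/2.9 = 63.8897 ≈ 63.89 kN.
ΣF_y = 0: C_y + 63.8897 − 10 − 40.82·2 = 0 → C_y = 27.75 kN.
ΣF_x = 0: no horizontal applied forces, so C_x = 0.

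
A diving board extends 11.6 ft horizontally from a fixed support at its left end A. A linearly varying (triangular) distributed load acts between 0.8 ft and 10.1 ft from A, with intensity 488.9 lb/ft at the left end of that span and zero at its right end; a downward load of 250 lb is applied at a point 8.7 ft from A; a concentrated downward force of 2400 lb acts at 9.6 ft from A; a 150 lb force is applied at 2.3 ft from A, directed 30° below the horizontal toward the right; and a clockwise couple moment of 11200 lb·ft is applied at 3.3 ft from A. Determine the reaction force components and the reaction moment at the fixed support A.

Resultant of the triangular load: ½ × 488.9 × 9.3 = 2273.385 lb, acting at 3.9 ft from A (one-third of the span from the peak).
ΣF_x = 0: A_x + 150·cos30° = 0 → A_x = -129.9 lb.
ΣF_y = 0: A_y − ½·488.9·9.3 − 250 − 2400 − 150·sin30° = 0 → A_y = 4998 lb.
ΣM about A: M_A − (½·488.9·9.3)·3.9 − 250·8.7 − 2400·9.6 − 150·sin30°·2.3 − 11200 = 0 → M_A = 45450 lb·ft.

A_x = -129.9 lb, A_y = 4998 lb, M_A = 45450 lb·ft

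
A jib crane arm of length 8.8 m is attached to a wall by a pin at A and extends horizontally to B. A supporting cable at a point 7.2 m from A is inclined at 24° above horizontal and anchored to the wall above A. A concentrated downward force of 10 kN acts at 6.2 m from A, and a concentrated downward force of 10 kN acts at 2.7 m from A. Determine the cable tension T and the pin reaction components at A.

T = 30.39 kN, A_x = 27.76 kN, A_y = 7.639 kN

ΣM about A: T·sin24°·7.2 − 10·6.2 − 10·2.7 = 0 → T = 89/(7.2·0.406737) = 30.3909 ≈ 30.39 kN.
ΣF_x = 0: A_x − T·cos24° = 0 → A_x = 30.3909 × 0.913545 = 27.76 kN.
ΣF_y = 0: A_y + T·sin24° − 10 − 10 = 0 → A_y = 20 − 30.3909 × 0.406737 = 7.639 kN.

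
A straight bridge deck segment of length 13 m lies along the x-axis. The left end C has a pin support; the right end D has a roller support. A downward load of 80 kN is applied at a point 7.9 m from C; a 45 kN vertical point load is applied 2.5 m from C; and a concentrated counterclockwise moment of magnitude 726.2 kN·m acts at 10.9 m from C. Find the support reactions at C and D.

Taking moments about C: D_y·13 − 80·7.9 − 45·2.5 + 726.2 = 0 → D_y = 18.3/13 = 1.40769 ≈ 1.408 kN.
ΣF_y = 0: C_y + 1.40769 − 80 − 45 = 0 → C_y = 123.6 kN.
ΣF_x = 0: no horizontal applied forces, so C_x = 0.

C_x = 0, C_y = 123.6 kN, D_y = 1.408 kN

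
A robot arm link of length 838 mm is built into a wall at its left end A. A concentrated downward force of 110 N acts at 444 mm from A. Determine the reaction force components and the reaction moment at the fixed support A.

A_x = 0, A_y = 110.0 N, M_A = 48840 N·mm

ΣF_x = 0: A_x = 0.
ΣF_y = 0: A_y − 110 = 0 → A_y = 110.0 N.
ΣM about A: M_A − 110·444 = 0 → M_A = 48840 N·mm.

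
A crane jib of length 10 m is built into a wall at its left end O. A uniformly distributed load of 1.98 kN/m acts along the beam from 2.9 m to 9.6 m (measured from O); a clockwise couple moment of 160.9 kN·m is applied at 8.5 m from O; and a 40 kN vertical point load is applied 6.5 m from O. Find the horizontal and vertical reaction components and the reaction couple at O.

Resultant of the distributed load: 1.98 × 6.7 = 13.266 kN at 6.25 m from O.
ΣF_x = 0: O_x = 0.
ΣF_y = 0: O_y − 1.98·6.7 − 40 = 0 → O_y = 53.27 kN.
ΣM about O: M_O − (1.98·6.7)·6.25 − 160.9 − 40·6.5 = 0 → M_O = 503.8 kN·m.

O_x = 0, O_y = 53.27 kN, M_O = 503.8 kN·m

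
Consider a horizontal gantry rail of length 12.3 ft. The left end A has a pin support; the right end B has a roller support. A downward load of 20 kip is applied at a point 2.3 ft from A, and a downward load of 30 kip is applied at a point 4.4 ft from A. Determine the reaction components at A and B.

A_x = 0, A_y = 35.53 kip, B_y = 14.47 kip

ΣM about A: B_y·12.3 − 20·2.3 − 30·4.4 = 0 → B_y = 178/12.3 = 14.4715 ≈ 14.47 kip.
ΣF_y = 0: A_y + 14.4715 − 20 − 30 = 0 → A_y = 35.53 kip.
ΣF_x = 0: no horizontal applied forces, so A_x = 0.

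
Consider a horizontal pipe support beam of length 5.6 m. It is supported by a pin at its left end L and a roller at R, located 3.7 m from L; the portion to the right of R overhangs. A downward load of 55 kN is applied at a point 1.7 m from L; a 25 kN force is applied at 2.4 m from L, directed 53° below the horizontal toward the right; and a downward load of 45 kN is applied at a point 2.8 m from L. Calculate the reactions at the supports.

L_x = -15.05 kN, L_y = 47.69 kN, R_y = 72.28 kN

Moments about L: R_y·3.7 − 55·1.7 − 25·sin53°·2.4 − 45·2.8 = 0 → R_y = 267.418/3.7 = 72.2751 ≈ 72.28 kN.
ΣF_y = 0: L_y + 72.2751 − 55 − 25·sin53° − 45 = 0 → L_y = 47.69 kN.
ΣF_x = 0: L_x + 25·cos53° = 0 → L_x = -15.05 kN.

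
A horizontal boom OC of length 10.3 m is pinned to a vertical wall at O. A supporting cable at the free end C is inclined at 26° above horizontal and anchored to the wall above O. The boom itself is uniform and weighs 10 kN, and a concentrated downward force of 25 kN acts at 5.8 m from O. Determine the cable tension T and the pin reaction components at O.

T = 43.52 kN, O_x = 39.12 kN, O_y = 15.92 kN

ΣM about O: T·sin26°·10.3 − 10·5.15 − 25·5.8 = 0 → T = 196.5/(10.3·0.438371) = 43.5195 ≈ 43.52 kN.
ΣF_x = 0: O_x − T·cos26° = 0 → O_x = 43.5195 × 0.898794 = 39.12 kN.
ΣF_y = 0: O_y + T·sin26° − 10 − 25 = 0 → O_y = 35 − 43.5195 × 0.438371 = 15.92 kN.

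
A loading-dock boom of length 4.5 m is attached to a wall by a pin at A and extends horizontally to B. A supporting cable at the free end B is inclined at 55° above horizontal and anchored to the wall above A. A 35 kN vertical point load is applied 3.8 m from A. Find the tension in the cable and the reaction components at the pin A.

T = 36.08 kN, A_x = 20.70 kN, A_y = 5.444 kN

ΣM about A: T·sin55°·4.5 − 35·3.8 = 0 → T = 133/(4.5·0.819152) = 36.0807 ≈ 36.08 kN.
ΣF_x = 0: A_x − T·cos55° = 0 → A_x = 36.0807 × 0.573576 = 20.70 kN.
ΣF_y = 0: A_y + T·sin55° − 35 = 0 → A_y = 35 − 36.0807 × 0.819152 = 5.444 kN.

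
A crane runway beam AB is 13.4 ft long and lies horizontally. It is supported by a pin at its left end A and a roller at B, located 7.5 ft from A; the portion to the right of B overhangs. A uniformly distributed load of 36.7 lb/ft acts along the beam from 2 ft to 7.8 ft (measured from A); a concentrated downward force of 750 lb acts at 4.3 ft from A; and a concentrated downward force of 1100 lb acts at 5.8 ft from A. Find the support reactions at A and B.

A_x = 0, A_y = 643.1 lb, B_y = 1420 lb

Resultant of the distributed load: 36.7 × 5.8 = 212.86 lb at 4.9 ft from A.
Taking moments about A: B_y·7.5 − (36.7·5.8)·4.9 − 750·4.3 − 1100·5.8 = 0 → B_y = 10648.014/7.5 = 1419.74 ≈ 1420 lb.
ΣF_y = 0: A_y + 1419.74 − 36.7·5.8 − 750 − 1100 = 0 → A_y = 643.1 lb.
ΣF_x = 0: no horizontal applied forces, so A_x = 0.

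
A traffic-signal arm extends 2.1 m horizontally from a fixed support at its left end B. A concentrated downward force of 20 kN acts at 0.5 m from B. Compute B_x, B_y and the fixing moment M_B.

ΣF_x = 0: B_x = 0.
ΣF_y = 0: B_y − 20 = 0 → B_y = 20.00 kN.
ΣM about B: M_B − 20·0.5 = 0 → M_B = 10.00 kN·m.

B_x = 0, B_y = 20.00 kN, M_B = 10.00 kN·m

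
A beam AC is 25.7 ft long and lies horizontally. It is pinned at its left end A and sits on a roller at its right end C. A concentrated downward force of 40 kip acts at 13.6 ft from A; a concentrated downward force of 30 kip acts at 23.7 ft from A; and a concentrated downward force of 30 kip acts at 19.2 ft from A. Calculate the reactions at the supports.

A_x = 0, A_y = 28.75 kip, C_y = 71.25 kip

ΣM about A: C_y·25.7 − 40·13.6 − 30·23.7 − 30·19.2 = 0 → C_y = 1831/25.7 = 71.2451 ≈ 71.25 kip.
ΣF_y = 0: A_y + 71.2451 − 40 − 30 − 30 = 0 → A_y = 28.75 kip.
ΣF_x = 0: no horizontal applied forces, so A_x = 0.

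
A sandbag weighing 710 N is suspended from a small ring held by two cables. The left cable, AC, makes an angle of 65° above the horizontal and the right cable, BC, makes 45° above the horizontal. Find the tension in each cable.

T_AC = 534.3 N, T_BC = 319.3 N

ΣF_x = 0: −T_AC·cos65° + T_BC·cos45° = 0 → T_BC = 0.597672·T_AC.
ΣF_y = 0: T_AC·sin65° + T_BC·sin45° = 710.
Substitute: T_AC·(0.906308 + 0.597672·0.707107) = 710 → T_AC = 534.266 ≈ 534.3 N.
Then T_BC = 0.597672 × 534.266 = 319.3 N.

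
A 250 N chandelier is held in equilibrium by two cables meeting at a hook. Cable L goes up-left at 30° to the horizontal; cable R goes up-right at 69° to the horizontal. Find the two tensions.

ΣF_x = 0: −T_L·cos30° + T_R·cos69° = 0 → T_R = 2.41658·T_L.
ΣF_y = 0: T_L·sin30° + T_R·sin69° = 250.
Substitute: T_L·(0.5 + 2.41658·0.93358) = 250 → T_L = 90.7088 ≈ 90.71 N.
Then T_R = 2.41658 × 90.7088 = 219.2 N.

T_L = 90.71 N, T_R = 219.2 N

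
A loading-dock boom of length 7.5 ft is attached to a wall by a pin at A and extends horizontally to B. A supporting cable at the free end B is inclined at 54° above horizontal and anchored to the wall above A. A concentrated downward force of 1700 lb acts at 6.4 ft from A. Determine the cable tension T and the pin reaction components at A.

ΣM about A: T·sin54°·7.5 − 1700·6.4 = 0 → T = 10880/(7.5·0.809017) = 1793.12 ≈ 1793 lb.
ΣF_x = 0: A_x − T·cos54° = 0 → A_x = 1793.12 × 0.587785 = 1054 lb.
ΣF_y = 0: A_y + T·sin54° − 1700 = 0 → A_y = 1700 − 1793.12 × 0.809017 = 249.3 lb.

T = 1793 lb, A_x = 1054 lb, A_y = 249.3 lb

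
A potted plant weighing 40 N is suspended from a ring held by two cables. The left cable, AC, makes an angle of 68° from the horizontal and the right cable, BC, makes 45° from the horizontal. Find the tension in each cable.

T_AC = 30.73 N, T_BC = 16.28 N

ΣF_x = 0: −T_AC·cos68° + T_BC·cos45° = 0 → T_BC = 0.529774·T_AC.
ΣF_y = 0: T_AC·sin68° + T_BC·sin45° = 40.
Substitute: T_AC·(0.927184 + 0.529774·0.707107) = 40 → T_AC = 30.7269 ≈ 30.73 N.
Then T_BC = 0.529774 × 30.7269 = 16.28 N.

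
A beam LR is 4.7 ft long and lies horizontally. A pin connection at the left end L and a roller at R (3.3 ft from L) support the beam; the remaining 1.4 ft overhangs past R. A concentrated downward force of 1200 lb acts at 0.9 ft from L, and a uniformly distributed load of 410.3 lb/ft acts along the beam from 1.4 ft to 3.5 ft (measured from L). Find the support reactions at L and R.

Resultant of the distributed load: 410.3 × 2.1 = 861.63 lb at 2.45 ft from L.
Taking moments about L: R_y·3.3 − 1200·0.9 − (410.3·2.1)·2.45 = 0 → R_y = 3190.9935/3.3 = 966.968 ≈ 967.0 lb.
ΣF_y = 0: L_y + 966.968 − 1200 − 410.3·2.1 = 0 → L_y = 1095 lb.
ΣF_x = 0: no horizontal applied forces, so L_x = 0.

L_x = 0, L_y = 1095 lb, R_y = 967.0 lb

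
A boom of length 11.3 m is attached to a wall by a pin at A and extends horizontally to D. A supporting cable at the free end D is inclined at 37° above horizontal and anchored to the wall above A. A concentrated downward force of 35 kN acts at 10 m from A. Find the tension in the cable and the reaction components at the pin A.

ΣM about A: T·sin37°·11.3 − 35·10 = 0 → T = 350/(11.3·0.601815) = 51.4667 ≈ 51.47 kN.
ΣF_x = 0: A_x − T·cos37° = 0 → A_x = 51.4667 × 0.798636 = 41.10 kN.
ΣF_y = 0: A_y + T·sin37° − 35 = 0 → A_y = 35 − 51.4667 × 0.601815 = 4.027 kN.

T = 51.47 kN, A_x = 41.10 kN, A_y = 4.027 kN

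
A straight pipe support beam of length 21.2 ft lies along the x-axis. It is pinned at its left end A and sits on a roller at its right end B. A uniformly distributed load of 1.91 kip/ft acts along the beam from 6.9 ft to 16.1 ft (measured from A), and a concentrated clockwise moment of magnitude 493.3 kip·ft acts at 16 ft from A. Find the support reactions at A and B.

A_x = 0, A_y = -15.23 kip, B_y = 32.80 kip

Resultant of the distributed load: 1.91 × 9.2 = 17.572 kip at 11.5 ft from A.
Taking moments about A: B_y·21.2 − (1.91·9.2)·11.5 − 493.3 = 0 → B_y = 695.378/21.2 = 32.8008 ≈ 32.80 kip.
ΣF_y = 0: A_y + 32.8008 − 1.91·9.2 = 0 → A_y = -15.23 kip.
ΣF_x = 0: no horizontal applied forces, so A_x = 0.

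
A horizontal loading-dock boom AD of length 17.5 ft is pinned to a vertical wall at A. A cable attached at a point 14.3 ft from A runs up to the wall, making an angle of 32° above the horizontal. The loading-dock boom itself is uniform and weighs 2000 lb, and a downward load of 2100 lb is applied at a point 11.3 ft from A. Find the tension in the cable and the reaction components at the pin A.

ΣM about A: T·sin32°·14.3 − 2000·8.75 − 2100·11.3 = 0 → T = 41230/(14.3·0.529919) = 5440.86 ≈ 5441 lb.
ΣF_x = 0: A_x − T·cos32° = 0 → A_x = 5440.86 × 0.848048 = 4614 lb.
ΣF_y = 0: A_y + T·sin32° − 2000 − 2100 = 0 → A_y = 4100 − 5440.86 × 0.529919 = 1217 lb.

T = 5441 lb, A_x = 4614 lb, A_y = 1217 lb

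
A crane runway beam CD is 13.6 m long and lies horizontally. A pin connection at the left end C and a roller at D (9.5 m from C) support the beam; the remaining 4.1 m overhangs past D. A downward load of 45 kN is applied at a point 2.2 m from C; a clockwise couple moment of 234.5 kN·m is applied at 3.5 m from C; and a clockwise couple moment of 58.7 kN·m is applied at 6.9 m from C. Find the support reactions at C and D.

C_x = 0, C_y = 3.716 kN, D_y = 41.28 kN

Moments about C: D_y·9.5 − 45·2.2 − 234.5 − 58.7 = 0 → D_y = 392.2/9.5 = 41.2842 ≈ 41.28 kN.
ΣF_y = 0: C_y + 41.2842 − 45 = 0 → C_y = 3.716 kN.
ΣF_x = 0: no horizontal applied forces, so C_x = 0.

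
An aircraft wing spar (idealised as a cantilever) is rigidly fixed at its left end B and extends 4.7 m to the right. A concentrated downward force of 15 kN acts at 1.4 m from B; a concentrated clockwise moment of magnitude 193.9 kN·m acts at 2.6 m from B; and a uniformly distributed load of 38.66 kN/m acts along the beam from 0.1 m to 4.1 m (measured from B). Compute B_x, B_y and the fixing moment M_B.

B_x = 0, B_y = 169.6 kN, M_B = 539.6 kN·m

Resultant of the distributed load: 38.66 × 4 = 154.64 kN at 2.1 m from B.
ΣF_x = 0: B_x = 0.
ΣF_y = 0: B_y − 15 − 38.66·4 = 0 → B_y = 169.6 kN.
ΣM about B: M_B − 15·1.4 − 193.9 − (38.66·4)·2.1 = 0 → M_B = 539.6 kN·m.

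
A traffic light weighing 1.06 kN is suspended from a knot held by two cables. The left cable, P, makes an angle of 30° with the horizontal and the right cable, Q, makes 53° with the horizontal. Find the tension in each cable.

ΣF_x = 0: −T_P·cos30° + T_Q·cos53° = 0 → T_Q = 1.43902·T_P.
ΣF_y = 0: T_P·sin30° + T_Q·sin53° = 1.06.
Substitute: T_P·(0.5 + 1.43902·0.798636) = 1.06 → T_P = 0.642715 ≈ 0.6427 kN.
Then T_Q = 1.43902 × 0.642715 = 0.9249 kN.

T_P = 0.6427 kN, T_Q = 0.9249 kN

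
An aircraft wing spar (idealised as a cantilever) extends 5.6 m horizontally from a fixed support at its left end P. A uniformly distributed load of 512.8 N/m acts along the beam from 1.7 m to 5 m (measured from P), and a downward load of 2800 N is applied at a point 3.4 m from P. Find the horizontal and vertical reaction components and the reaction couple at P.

Resultant of the distributed load: 512.8 × 3.3 = 1692.24 N at 3.35 m from P.
ΣF_x = 0: P_x = 0.
ΣF_y = 0: P_y − 512.8·3.3 − 2800 = 0 → P_y = 4492 N.
ΣM about P: M_P − (512.8·3.3)·3.35 − 2800·3.4 = 0 → M_P = 15190 N·m.

P_x = 0, P_y = 4492 N, M_P = 15190 N·m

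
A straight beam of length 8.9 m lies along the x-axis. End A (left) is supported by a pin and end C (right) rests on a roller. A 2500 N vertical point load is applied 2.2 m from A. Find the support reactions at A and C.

ΣM about A: C_y·8.9 − 2500·2.2 = 0 → C_y = 5500/8.9 = 617.978 ≈ 618.0 N.
ΣF_y = 0: A_y + 617.978 − 2500 = 0 → A_y = 1882 N.
ΣF_x = 0: no horizontal applied forces, so A_x = 0.

A_x = 0, A_y = 1882 N, C_y = 618.0 N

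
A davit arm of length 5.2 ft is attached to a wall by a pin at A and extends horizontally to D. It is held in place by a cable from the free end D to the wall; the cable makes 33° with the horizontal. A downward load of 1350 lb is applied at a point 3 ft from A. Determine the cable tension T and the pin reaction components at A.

T = 1430 lb, A_x = 1199 lb, A_y = 571.2 lb

ΣM about A: T·sin33°·5.2 − 1350·3 = 0 → T = 4050/(5.2·0.544639) = 1430.02 ≈ 1430 lb.
ΣF_x = 0: A_x − T·cos33° = 0 → A_x = 1430.02 × 0.838671 = 1199 lb.
ΣF_y = 0: A_y + T·sin33° − 1350 = 0 → A_y = 1350 − 1430.02 × 0.544639 = 571.2 lb.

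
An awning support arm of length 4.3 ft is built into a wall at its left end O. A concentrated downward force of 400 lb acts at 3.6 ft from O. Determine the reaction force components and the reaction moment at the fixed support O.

ΣF_x = 0: O_x = 0.
ΣF_y = 0: O_y − 400 = 0 → O_y = 400.0 lb.
ΣM about O: M_O − 400·3.6 = 0 → M_O = 1440 lb·ft.

O_x = 0, O_y = 400.0 lb, M_O = 1440 lb·ft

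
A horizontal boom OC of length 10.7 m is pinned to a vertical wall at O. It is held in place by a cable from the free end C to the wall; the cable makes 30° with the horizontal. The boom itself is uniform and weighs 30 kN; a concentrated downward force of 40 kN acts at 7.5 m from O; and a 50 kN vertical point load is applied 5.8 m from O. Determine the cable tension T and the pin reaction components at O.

T = 140.3 kN, O_x = 121.5 kN, O_y = 49.86 kN

ΣM about O: T·sin30°·10.7 − 30·5.35 − 40·7.5 − 50·5.8 = 0 → T = 750.5/(10.7·0.5) = 140.28 ≈ 140.3 kN.
ΣF_x = 0: O_x − T·cos30° = 0 → O_x = 140.28 × 0.866025 = 121.5 kN.
ΣF_y = 0: O_y + T·sin30° − 30 − 40 − 50 = 0 → O_y = 120 − 140.28 × 0.5 = 49.86 kN.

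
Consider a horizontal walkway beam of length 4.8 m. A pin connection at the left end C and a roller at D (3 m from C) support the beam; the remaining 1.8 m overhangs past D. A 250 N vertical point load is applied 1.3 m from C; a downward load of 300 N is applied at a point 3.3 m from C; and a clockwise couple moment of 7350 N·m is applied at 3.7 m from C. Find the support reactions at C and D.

Taking moments about C: D_y·3 − 250·1.3 − 300·3.3 − 7350 = 0 → D_y = 8665/3 = 2888.33 ≈ 2888 N.
ΣF_y = 0: C_y + 2888.33 − 250 − 300 = 0 → C_y = -2338 N.
ΣF_x = 0: no horizontal applied forces, so C_x = 0.

C_x = 0, C_y = -2338 N, D_y = 2888 N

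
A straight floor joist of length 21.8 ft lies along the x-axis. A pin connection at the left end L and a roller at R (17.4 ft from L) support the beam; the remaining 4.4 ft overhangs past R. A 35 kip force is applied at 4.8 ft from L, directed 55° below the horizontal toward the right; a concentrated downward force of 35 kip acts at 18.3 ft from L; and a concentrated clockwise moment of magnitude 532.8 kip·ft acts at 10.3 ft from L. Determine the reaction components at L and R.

L_x = -20.08 kip, L_y = -11.67 kip, R_y = 75.34 kip

Moments about L: R_y·17.4 − 35·sin55°·4.8 − 35·18.3 − 532.8 = 0 → R_y = 1310.92/17.4 = 75.3402 ≈ 75.34 kip.
ΣF_y = 0: L_y + 75.3402 − 35·sin55° − 35 = 0 → L_y = -11.67 kip.
ΣF_x = 0: L_x + 35·cos55° = 0 → L_x = -20.08 kip.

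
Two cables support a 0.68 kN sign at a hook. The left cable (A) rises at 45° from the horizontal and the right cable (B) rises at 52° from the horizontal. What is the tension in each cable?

ΣF_x = 0: −T_A·cos45° + T_B·cos52° = 0 → T_B = 1.14853·T_A.
ΣF_y = 0: T_A·sin45° + T_B·sin52° = 0.68.
Substitute: T_A·(0.707107 + 1.14853·0.788011) = 0.68 → T_A = 0.421794 ≈ 0.4218 kN.
Then T_B = 1.14853 × 0.421794 = 0.4844 kN.

T_A = 0.4218 kN, T_B = 0.4844 kN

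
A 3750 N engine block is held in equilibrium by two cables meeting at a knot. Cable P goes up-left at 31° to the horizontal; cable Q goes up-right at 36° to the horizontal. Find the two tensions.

T_P = 3296 N, T_Q = 3492 N

ΣF_x = 0: −T_P·cos31° + T_Q·cos36° = 0 → T_Q = 1.05952·T_P.
ΣF_y = 0: T_P·sin31° + T_Q·sin36° = 3750.
Substitute: T_P·(0.515038 + 1.05952·0.587785) = 3750 → T_P = 3295.81 ≈ 3296 N.
Then T_Q = 1.05952 × 3295.81 = 3492 N.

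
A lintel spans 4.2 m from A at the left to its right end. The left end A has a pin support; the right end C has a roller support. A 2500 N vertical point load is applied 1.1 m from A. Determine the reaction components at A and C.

ΣM about A: C_y·4.2 − 2500·1.1 = 0 → C_y = 2750/4.2 = 654.762 ≈ 654.8 N.
ΣF_y = 0: A_y + 654.762 − 2500 = 0 → A_y = 1845 N.
ΣF_x = 0: no horizontal applied forces, so A_x = 0.

A_x = 0, A_y = 1845 N, C_y = 654.8 N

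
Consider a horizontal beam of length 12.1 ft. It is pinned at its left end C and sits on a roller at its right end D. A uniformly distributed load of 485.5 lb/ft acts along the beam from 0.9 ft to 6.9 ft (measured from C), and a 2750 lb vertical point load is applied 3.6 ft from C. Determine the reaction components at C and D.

C_x = 0, C_y = 3906 lb, D_y = 1757 lb

Resultant of the distributed load: 485.5 × 6 = 2913 lb at 3.9 ft from C.
ΣM about C: D_y·12.1 − (485.5·6)·3.9 − 2750·3.6 = 0 → D_y = 21260.7/12.1 = 1757.08 ≈ 1757 lb.
ΣF_y = 0: C_y + 1757.08 − 485.5·6 − 2750 = 0 → C_y = 3906 lb.
ΣF_x = 0: no horizontal applied forces, so C_x = 0.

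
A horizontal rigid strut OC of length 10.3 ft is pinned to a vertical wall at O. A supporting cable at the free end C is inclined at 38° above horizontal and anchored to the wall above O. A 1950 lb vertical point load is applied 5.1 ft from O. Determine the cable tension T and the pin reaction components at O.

T = 1568 lb, O_x = 1236 lb, O_y = 984.5 lb

ΣM about O: T·sin38°·10.3 − 1950·5.1 = 0 → T = 9945/(10.3·0.615661) = 1568.29 ≈ 1568 lb.
ΣF_x = 0: O_x − T·cos38° = 0 → O_x = 1568.29 × 0.788011 = 1236 lb.
ΣF_y = 0: O_y + T·sin38° − 1950 = 0 → O_y = 1950 − 1568.29 × 0.615661 = 984.5 lb.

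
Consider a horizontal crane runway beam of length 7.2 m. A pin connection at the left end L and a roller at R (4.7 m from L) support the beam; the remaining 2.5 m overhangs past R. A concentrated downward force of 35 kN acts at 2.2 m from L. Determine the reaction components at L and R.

L_x = 0, L_y = 18.62 kN, R_y = 16.38 kN

ΣM about L: R_y·4.7 − 35·2.2 = 0 → R_y = 77/4.7 = 16.383 ≈ 16.38 kN.
ΣF_y = 0: L_y + 16.383 − 35 = 0 → L_y = 18.62 kN.
ΣF_x = 0: no horizontal applied forces, so L_x = 0.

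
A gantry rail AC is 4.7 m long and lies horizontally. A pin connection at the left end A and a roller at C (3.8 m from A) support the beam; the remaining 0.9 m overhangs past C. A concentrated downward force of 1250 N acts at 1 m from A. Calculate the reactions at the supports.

A_x = 0, A_y = 921.1 N, C_y = 328.9 N

ΣM about A: C_y·3.8 − 1250·1 = 0 → C_y = 1250/3.8 = 328.947 ≈ 328.9 N.
ΣF_y = 0: A_y + 328.947 − 1250 = 0 → A_y = 921.1 N.
ΣF_x = 0: no horizontal applied forces, so A_x = 0.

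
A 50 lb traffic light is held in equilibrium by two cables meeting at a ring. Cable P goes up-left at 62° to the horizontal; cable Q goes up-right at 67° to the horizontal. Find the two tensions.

ΣF_x = 0: −T_P·cos62° + T_Q·cos67° = 0 → T_Q = 1.20152·T_P.
ΣF_y = 0: T_P·sin62° + T_Q·sin67° = 50.
Substitute: T_P·(0.882948 + 1.20152·0.920505) = 50 → T_P = 25.1389 ≈ 25.14 lb.
Then T_Q = 1.20152 × 25.1389 = 30.20 lb.

T_P = 25.14 lb, T_Q = 30.20 lb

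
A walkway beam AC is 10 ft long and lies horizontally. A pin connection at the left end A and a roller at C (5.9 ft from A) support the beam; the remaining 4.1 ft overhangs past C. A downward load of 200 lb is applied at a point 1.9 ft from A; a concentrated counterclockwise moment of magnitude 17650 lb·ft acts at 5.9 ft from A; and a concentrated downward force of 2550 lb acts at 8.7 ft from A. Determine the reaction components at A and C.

ΣM about A: C_y·5.9 − 200·1.9 + 17650 − 2550·8.7 = 0 → C_y = 4915/5.9 = 833.051 ≈ 833.1 lb.
ΣF_y = 0: A_y + 833.051 − 200 − 2550 = 0 → A_y = 1917 lb.
ΣF_x = 0: no horizontal applied forces, so A_x = 0.

A_x = 0, A_y = 1917 lb, C_y = 833.1 lb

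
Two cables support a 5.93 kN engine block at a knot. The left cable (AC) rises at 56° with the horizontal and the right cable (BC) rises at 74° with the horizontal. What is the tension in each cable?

ΣF_x = 0: −T_AC·cos56° + T_BC·cos74° = 0 → T_BC = 2.02873·T_AC.
ΣF_y = 0: T_AC·sin56° + T_BC·sin74° = 5.93.
Substitute: T_AC·(0.829038 + 2.02873·0.961262) = 5.93 → T_AC = 2.13372 ≈ 2.134 kN.
Then T_BC = 2.02873 × 2.13372 = 4.329 kN.

T_AC = 2.134 kN, T_BC = 4.329 kN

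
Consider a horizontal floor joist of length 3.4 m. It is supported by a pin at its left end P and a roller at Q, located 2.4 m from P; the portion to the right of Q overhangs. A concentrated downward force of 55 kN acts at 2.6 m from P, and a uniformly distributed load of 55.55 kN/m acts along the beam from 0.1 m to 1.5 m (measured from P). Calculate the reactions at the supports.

P_x = 0, P_y = 47.26 kN, Q_y = 85.51 kN

Resultant of the distributed load: 55.55 × 1.4 = 77.77 kN at 0.8 m from P.
Taking moments about P: Q_y·2.4 − 55·2.6 − (55.55·1.4)·0.8 = 0 → Q_y = 205.216/2.4 = 85.5067 ≈ 85.51 kN.
ΣF_y = 0: P_y + 85.5067 − 55 − 55.55·1.4 = 0 → P_y = 47.26 kN.
ΣF_x = 0: no horizontal applied forces, so P_x = 0.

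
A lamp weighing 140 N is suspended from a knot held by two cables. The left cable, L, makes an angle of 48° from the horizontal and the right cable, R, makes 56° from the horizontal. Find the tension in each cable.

T_L = 80.68 N, T_R = 96.55 N

ΣF_x = 0: −T_L·cos48° + T_R·cos56° = 0 → T_R = 1.1966·T_L.
ΣF_y = 0: T_L·sin48° + T_R·sin56° = 140.
Substitute: T_L·(0.743145 + 1.1966·0.829038) = 140 → T_L = 80.6837 ≈ 80.68 N.
Then T_R = 1.1966 × 80.6837 = 96.55 N.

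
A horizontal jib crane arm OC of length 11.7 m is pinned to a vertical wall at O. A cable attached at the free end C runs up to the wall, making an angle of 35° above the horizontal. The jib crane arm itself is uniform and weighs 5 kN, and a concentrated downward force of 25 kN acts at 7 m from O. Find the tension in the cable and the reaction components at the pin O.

T = 30.44 kN, O_x = 24.93 kN, O_y = 12.54 kN

ΣM about O: T·sin35°·11.7 − 5·5.85 − 25·7 = 0 → T = 204.25/(11.7·0.573576) = 30.4358 ≈ 30.44 kN.
ΣF_x = 0: O_x − T·cos35° = 0 → O_x = 30.4358 × 0.819152 = 24.93 kN.
ΣF_y = 0: O_y + T·sin35° − 5 − 25 = 0 → O_y = 30 − 30.4358 × 0.573576 = 12.54 kN.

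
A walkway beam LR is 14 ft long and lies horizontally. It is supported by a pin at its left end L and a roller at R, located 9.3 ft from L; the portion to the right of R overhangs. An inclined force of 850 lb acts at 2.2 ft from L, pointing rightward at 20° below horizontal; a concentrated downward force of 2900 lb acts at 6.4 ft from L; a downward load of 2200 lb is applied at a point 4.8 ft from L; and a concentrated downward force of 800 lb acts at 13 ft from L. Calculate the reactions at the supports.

L_x = -798.7 lb, L_y = 1872 lb, R_y = 4318 lb

ΣM about L: R_y·9.3 − 850·sin20°·2.2 − 2900·6.4 − 2200·4.8 − 800·13 = 0 → R_y = 40159.6/9.3 = 4318.24 ≈ 4318 lb.
ΣF_y = 0: L_y + 4318.24 − 850·sin20° − 2900 − 2200 − 800 = 0 → L_y = 1872 lb.
ΣF_x = 0: L_x + 850·cos20° = 0 → L_x = -798.7 lb.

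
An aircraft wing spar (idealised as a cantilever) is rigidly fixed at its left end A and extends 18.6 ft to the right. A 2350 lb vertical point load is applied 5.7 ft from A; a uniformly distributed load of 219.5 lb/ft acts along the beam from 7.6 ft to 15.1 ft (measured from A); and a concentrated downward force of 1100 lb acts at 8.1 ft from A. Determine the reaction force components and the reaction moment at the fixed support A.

A_x = 0, A_y = 5096 lb, M_A = 40990 lb·ft

Resultant of the distributed load: 219.5 × 7.5 = 1646.25 lb at 11.35 ft from A.
ΣF_x = 0: A_x = 0.
ΣF_y = 0: A_y − 2350 − 219.5·7.5 − 1100 = 0 → A_y = 5096 lb.
ΣM about A: M_A − 2350·5.7 − (219.5·7.5)·11.35 − 1100·8.1 = 0 → M_A = 40990 lb·ft.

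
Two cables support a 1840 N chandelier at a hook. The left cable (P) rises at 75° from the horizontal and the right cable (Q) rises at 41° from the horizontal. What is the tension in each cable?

ΣF_x = 0: −T_P·cos75° + T_Q·cos41° = 0 → T_Q = 0.342939·T_P.
ΣF_y = 0: T_P·sin75° + T_Q·sin41° = 1840.
Substitute: T_P·(0.965926 + 0.342939·0.656059) = 1840 → T_P = 1545.03 ≈ 1545 N.
Then T_Q = 0.342939 × 1545.03 = 529.9 N.

T_P = 1545 N, T_Q = 529.9 N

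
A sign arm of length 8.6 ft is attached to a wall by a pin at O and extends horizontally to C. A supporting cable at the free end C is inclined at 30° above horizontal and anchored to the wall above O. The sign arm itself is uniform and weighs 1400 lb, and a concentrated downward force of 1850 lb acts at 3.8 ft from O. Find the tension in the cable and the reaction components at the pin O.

T = 3035 lb, O_x = 2628 lb, O_y = 1733 lb

ΣM about O: T·sin30°·8.6 − 1400·4.3 − 1850·3.8 = 0 → T = 13050/(8.6·0.5) = 3034.88 ≈ 3035 lb.
ΣF_x = 0: O_x − T·cos30° = 0 → O_x = 3034.88 × 0.866025 = 2628 lb.
ΣF_y = 0: O_y + T·sin30° − 1400 − 1850 = 0 → O_y = 3250 − 3034.88 × 0.5 = 1733 lb.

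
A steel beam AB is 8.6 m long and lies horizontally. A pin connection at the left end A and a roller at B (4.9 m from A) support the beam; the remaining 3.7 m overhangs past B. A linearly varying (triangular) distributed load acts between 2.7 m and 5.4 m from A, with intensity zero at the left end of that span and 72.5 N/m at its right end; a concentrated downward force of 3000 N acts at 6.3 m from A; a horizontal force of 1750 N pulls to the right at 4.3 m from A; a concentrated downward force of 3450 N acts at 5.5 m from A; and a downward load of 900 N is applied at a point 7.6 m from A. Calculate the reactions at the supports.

Resultant of the triangular load: ½ × 72.5 × 2.7 = 97.875 N, acting at 4.5 m from A (one-third of the span from the peak).
Taking moments about A: B_y·4.9 − (½·72.5·2.7)·4.5 − 3000·6.3 − 3450·5.5 − 900·7.6 = 0 → B_y = 45155.4375/4.9 = 9215.4 ≈ 9215 N.
ΣF_y = 0: A_y + 9215.4 − ½·72.5·2.7 − 3000 − 3450 − 900 = 0 → A_y = -1768 N.
ΣF_x = 0: A_x + 1750 = 0 → A_x = -1750 N.

A_x = -1750 N, A_y = -1768 N, B_y = 9215 N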